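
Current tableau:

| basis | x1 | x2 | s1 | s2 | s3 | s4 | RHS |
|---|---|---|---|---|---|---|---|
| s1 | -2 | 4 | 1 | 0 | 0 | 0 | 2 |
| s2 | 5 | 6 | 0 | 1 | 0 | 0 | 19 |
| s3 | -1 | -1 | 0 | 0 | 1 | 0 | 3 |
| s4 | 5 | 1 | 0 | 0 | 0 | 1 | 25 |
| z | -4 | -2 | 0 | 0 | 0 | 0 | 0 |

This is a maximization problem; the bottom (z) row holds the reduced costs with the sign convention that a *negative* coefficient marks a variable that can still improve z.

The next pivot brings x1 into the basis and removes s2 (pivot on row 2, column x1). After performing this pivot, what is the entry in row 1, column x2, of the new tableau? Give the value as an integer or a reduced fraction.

Pivot element is row 2, column x1: 5.
Normalize row 2: new (row 2, x2) = 6/5 = 6/5.
row 1 ← row 1 − (-2)·(new row 2): 4 − (-2)·(6/5) = 32/5.

32/5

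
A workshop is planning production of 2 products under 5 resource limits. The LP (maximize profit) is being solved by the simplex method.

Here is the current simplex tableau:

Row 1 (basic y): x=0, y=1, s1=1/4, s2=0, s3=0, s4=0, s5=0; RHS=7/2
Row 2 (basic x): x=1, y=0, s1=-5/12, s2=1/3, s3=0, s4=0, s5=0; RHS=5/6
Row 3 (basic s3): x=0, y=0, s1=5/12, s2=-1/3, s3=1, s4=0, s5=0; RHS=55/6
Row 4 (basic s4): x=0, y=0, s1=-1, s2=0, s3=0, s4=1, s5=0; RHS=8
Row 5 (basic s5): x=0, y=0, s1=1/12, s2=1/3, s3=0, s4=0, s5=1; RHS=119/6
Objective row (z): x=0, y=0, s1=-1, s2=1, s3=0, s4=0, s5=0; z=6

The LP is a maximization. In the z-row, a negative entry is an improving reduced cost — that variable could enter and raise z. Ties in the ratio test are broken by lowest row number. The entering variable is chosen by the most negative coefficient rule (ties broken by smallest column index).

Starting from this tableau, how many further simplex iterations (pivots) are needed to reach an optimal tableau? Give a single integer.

1

pivot: s1 in, y out → z = 20
No improving column remains; optimal.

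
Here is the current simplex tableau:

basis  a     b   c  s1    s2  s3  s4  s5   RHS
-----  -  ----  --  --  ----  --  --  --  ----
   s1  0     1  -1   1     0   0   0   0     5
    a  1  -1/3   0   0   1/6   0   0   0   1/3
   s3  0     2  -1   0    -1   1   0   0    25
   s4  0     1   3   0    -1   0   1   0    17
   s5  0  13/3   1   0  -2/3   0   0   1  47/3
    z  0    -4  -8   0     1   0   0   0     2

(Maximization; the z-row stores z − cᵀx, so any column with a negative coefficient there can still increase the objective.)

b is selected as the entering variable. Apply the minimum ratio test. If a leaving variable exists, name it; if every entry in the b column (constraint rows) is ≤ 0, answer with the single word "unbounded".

s5

Ratios: row 1 (s1): 5/1 = 5; row 2 (a): entry -1/3 ≤ 0, skip; row 3 (s3): 25/2 = 25/2; row 4 (s4): 17/1 = 17; row 5 (s5): (47/3)/(13/3) = 47/13.
Minimum ratio is in the s5 row, so s5 leaves.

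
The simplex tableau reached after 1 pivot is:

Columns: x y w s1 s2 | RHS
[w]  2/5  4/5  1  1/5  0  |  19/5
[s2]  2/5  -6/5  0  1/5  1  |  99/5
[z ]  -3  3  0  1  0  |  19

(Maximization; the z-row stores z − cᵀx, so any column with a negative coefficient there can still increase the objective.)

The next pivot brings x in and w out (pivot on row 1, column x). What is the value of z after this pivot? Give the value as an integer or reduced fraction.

Minimum ratio for x: (19/5)/(2/5) = 19/2.
z changes by −(z-row coeff of x)·ratio = −(-3)·(19/2) = 57/2.
New z = 19 + (57/2) = 95/2.

95/2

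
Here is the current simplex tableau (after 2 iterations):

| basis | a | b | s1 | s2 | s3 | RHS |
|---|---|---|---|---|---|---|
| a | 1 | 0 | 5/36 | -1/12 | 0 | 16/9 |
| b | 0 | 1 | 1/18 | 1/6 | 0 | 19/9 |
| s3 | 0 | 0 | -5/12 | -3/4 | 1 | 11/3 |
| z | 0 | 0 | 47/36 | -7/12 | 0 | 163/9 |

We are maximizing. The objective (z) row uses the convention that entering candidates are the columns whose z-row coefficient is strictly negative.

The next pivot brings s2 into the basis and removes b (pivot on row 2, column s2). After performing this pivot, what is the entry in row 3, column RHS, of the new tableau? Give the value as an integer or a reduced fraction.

Pivot element is row 2, column s2: 1/6.
Normalize row 2: new (row 2, RHS) = (19/9)/(1/6) = 38/3.
row 3 ← row 3 − (-3/4)·(new row 2): 11/3 − (-3/4)·(38/3) = 79/6.

79/6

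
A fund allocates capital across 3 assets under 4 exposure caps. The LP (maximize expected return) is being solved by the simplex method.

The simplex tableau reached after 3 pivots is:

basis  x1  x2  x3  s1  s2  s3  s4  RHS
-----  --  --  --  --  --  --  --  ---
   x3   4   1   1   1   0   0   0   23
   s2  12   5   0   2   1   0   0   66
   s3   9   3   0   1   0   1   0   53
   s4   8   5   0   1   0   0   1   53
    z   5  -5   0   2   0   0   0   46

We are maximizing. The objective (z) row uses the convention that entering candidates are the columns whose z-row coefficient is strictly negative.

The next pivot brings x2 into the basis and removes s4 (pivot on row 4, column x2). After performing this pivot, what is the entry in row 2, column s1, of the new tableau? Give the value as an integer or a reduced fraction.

1

Pivot element is row 4, column x2: 5.
Normalize row 4: new (row 4, s1) = 1/5 = 1/5.
row 2 ← row 2 − 5·(new row 4): 2 − 5·(1/5) = 1.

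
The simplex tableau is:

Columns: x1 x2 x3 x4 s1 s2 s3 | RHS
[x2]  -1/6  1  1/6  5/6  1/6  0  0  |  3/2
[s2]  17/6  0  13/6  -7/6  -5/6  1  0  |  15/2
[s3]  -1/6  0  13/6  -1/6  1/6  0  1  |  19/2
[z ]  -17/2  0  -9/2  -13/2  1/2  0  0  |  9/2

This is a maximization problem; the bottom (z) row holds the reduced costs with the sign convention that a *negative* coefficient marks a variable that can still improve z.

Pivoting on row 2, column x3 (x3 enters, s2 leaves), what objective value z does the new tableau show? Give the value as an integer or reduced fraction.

261/13

Minimum ratio for x3: (15/2)/(13/6) = 45/13.
z changes by −(z-row coeff of x3)·ratio = −(-9/2)·(45/13) = 405/26.
New z = 9/2 + (405/26) = 261/13.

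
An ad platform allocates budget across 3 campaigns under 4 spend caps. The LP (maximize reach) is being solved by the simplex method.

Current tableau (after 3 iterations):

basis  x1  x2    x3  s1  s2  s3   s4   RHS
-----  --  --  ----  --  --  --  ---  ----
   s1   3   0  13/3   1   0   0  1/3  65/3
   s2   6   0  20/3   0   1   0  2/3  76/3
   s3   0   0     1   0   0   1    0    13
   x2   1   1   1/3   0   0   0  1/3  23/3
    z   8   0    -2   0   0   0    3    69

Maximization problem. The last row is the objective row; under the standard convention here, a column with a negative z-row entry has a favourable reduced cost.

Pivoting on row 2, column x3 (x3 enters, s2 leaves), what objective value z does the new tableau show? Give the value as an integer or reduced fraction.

Minimum ratio for x3: (76/3)/(20/3) = 19/5.
z changes by −(z-row coeff of x3)·ratio = −(-2)·(19/5) = 38/5.
New z = 69 + (38/5) = 383/5.

383/5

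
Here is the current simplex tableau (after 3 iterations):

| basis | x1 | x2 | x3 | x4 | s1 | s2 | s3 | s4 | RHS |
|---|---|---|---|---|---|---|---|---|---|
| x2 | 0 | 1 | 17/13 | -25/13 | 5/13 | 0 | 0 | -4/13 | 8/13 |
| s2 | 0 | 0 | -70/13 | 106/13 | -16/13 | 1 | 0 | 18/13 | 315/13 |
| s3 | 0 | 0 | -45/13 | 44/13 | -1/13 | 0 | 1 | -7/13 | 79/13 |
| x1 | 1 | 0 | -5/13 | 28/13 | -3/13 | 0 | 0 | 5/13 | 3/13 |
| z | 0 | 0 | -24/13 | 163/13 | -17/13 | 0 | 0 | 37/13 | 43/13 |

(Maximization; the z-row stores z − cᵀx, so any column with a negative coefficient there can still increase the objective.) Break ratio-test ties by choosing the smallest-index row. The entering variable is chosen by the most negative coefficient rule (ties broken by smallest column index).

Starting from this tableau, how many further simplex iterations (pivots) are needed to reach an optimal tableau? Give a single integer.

pivot: x3 in, x2 out → z = 71/17
pivot: s1 in, x3 out → z = 27/5
No improving column remains; optimal.

2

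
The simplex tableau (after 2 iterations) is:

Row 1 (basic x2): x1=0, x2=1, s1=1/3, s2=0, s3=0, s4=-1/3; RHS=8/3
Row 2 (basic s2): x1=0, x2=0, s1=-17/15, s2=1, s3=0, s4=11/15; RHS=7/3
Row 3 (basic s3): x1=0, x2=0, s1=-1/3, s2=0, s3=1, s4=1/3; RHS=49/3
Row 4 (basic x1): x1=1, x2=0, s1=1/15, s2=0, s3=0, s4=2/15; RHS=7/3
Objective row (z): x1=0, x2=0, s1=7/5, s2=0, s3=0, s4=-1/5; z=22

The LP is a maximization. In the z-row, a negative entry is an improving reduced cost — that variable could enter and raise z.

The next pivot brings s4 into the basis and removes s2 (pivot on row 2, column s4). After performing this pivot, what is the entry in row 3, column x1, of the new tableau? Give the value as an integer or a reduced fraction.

0

Pivot element is row 2, column s4: 11/15.
Normalize row 2: new (row 2, x1) = 0/(11/15) = 0.
row 3 ← row 3 − (1/3)·(new row 2): 0 − (1/3)·0 = 0.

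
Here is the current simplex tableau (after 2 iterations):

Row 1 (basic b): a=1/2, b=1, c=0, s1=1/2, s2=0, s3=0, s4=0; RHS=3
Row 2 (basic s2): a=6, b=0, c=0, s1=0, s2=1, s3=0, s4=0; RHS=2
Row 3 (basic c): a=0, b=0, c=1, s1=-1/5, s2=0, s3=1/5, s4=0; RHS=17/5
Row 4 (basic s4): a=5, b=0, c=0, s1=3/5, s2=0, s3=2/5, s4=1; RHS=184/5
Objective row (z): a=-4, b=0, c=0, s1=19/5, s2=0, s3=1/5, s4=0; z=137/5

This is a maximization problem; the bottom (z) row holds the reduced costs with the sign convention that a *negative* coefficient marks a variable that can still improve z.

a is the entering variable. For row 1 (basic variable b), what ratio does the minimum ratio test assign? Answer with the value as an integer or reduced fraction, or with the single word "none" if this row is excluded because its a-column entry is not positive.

6

Ratio = RHS / (a entry) = 3 / (1/2) = 6.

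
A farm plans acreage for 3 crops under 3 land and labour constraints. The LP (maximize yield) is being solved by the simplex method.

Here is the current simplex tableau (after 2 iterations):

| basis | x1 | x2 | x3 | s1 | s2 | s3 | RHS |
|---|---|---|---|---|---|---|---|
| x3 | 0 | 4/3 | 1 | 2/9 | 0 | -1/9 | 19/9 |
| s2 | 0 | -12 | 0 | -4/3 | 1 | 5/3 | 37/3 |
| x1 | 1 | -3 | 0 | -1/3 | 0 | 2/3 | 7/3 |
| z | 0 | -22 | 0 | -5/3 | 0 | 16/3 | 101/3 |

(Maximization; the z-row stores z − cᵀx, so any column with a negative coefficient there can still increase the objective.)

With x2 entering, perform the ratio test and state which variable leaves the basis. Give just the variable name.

Ratios: row 1 (x3): (19/9)/(4/3) = 19/12; row 2 (s2): entry -12 ≤ 0, skip; row 3 (x1): entry -3 ≤ 0, skip.
Minimum ratio 19/12 is in the x3 row, so x3 leaves.

x3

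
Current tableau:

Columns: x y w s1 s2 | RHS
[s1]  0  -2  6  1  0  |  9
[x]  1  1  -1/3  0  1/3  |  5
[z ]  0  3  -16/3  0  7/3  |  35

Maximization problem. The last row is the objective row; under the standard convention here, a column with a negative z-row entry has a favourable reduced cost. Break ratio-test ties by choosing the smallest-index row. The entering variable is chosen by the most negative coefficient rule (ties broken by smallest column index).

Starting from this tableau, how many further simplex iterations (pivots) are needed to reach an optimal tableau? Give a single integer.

1

pivot: w in, s1 out → z = 43
No improving column remains; optimal.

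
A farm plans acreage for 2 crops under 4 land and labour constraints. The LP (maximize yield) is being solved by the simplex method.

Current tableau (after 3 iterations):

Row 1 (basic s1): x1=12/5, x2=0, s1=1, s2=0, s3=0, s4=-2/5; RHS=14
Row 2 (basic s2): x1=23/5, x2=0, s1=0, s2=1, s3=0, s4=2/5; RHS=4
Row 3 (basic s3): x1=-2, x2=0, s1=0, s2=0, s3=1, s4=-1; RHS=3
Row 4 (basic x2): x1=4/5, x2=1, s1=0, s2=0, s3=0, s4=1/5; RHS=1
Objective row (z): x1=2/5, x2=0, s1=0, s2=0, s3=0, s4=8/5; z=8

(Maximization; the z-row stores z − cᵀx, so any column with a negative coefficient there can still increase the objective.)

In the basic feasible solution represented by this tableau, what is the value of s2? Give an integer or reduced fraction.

s2 is basic (row 2); its value is the RHS of that row: 4.

4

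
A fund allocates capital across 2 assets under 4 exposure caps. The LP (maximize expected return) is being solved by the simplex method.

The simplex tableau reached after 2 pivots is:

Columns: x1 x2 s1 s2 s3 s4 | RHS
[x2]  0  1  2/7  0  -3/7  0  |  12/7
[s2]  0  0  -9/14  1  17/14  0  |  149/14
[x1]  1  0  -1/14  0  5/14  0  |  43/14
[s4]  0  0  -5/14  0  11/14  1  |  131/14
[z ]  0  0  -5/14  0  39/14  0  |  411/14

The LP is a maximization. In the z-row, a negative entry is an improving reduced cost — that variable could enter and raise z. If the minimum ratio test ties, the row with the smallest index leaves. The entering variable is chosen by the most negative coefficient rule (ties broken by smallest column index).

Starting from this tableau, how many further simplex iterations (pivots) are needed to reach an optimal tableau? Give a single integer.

1

pivot: s1 in, x2 out → z = 63/2
No improving column remains; optimal.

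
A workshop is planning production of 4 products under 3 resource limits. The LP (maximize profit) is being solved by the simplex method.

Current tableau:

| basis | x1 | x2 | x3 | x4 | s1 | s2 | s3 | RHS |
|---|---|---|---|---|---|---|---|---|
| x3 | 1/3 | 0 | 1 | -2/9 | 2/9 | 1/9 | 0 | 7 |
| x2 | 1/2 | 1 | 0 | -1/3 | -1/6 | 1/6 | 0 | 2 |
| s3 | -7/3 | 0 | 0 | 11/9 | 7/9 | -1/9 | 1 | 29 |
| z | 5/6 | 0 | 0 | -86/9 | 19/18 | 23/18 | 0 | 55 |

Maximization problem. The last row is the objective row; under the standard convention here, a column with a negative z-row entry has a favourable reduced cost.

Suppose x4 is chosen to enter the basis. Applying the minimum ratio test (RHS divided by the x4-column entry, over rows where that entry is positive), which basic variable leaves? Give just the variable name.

s3

Ratios: row 1 (x3): entry -2/9 ≤ 0, skip; row 2 (x2): entry -1/3 ≤ 0, skip; row 3 (s3): 29/(11/9) = 261/11.
Minimum ratio 261/11 is in the s3 row, so s3 leaves.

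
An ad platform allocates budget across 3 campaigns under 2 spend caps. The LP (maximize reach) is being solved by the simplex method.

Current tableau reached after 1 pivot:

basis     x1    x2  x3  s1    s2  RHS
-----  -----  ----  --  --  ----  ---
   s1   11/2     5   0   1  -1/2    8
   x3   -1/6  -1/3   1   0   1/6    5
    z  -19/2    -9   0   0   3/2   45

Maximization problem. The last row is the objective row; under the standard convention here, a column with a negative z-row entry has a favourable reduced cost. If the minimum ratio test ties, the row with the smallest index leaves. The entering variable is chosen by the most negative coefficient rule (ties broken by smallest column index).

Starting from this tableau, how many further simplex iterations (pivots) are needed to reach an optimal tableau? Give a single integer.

2

pivot: x1 in, s1 out → z = 647/11
pivot: x2 in, x1 out → z = 297/5
No improving column remains; optimal.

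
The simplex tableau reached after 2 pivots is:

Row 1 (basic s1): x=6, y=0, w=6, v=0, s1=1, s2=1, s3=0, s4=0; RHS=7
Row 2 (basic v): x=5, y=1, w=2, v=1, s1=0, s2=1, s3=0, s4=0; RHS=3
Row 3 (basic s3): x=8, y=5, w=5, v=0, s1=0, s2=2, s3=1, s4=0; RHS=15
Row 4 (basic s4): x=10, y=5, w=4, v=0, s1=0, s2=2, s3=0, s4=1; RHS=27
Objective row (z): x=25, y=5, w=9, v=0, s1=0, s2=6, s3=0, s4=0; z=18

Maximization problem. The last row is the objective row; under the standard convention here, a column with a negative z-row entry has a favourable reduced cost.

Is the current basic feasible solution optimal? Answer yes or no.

yes

No objective-row coefficient is strictly negative, so no entering variable exists; the tableau is optimal.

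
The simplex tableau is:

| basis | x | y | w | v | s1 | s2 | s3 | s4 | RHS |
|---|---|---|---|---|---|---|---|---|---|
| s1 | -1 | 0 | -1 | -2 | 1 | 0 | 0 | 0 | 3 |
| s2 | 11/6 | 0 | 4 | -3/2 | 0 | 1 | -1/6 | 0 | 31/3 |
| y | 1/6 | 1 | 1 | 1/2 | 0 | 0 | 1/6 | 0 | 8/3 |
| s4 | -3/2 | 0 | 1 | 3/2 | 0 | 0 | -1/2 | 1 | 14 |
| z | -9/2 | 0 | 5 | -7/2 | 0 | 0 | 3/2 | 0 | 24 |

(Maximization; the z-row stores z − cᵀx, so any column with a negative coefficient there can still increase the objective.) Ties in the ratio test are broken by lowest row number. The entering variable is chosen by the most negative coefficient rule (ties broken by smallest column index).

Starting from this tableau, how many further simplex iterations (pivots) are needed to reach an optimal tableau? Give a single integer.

pivot: x in, s2 out → z = 543/11
pivot: v in, y out → z = 482/7
No improving column remains; optimal.

2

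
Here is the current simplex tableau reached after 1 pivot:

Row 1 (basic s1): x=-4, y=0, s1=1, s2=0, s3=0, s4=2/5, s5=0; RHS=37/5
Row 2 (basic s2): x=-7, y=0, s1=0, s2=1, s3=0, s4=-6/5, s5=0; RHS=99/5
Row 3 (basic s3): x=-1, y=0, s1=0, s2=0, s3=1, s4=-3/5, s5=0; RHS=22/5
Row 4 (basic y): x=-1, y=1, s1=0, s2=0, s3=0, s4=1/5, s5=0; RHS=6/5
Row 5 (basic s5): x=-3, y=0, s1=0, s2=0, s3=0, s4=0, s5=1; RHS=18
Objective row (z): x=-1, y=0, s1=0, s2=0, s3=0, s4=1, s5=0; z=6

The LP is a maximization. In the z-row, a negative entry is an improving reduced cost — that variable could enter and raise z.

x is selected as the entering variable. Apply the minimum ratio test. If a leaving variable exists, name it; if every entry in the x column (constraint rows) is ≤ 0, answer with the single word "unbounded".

unbounded

x-column entries: row 1: -4, row 2: -7, row 3: -1, row 4: -1, row 5: -3. All ≤ 0, so x can increase without bound; the LP is unbounded in this direction.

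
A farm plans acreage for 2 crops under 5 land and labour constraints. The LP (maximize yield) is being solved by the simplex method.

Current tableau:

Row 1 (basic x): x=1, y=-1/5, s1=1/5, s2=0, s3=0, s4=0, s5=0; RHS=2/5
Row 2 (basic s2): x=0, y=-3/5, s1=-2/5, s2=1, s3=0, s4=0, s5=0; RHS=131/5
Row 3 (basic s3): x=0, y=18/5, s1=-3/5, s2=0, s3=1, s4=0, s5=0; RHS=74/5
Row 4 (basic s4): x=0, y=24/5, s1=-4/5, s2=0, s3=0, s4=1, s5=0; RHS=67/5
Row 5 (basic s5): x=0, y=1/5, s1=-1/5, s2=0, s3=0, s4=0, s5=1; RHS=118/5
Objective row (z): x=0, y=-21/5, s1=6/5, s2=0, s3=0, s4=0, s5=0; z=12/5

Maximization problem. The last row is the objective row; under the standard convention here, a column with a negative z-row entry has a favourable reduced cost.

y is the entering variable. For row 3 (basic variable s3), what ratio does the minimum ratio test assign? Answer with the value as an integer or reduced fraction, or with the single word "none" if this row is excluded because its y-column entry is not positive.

Ratio = RHS / (y entry) = (74/5) / (18/5) = 37/9.

37/9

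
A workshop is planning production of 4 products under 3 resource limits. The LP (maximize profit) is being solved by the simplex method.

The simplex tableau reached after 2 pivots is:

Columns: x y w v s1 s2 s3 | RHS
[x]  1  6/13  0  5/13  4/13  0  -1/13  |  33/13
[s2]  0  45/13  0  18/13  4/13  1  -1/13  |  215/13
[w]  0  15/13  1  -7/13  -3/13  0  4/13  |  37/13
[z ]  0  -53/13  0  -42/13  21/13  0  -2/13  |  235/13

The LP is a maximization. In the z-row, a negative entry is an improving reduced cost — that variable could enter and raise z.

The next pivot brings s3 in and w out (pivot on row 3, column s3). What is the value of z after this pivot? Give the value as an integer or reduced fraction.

39/2

Minimum ratio for s3: (37/13)/(4/13) = 37/4.
z changes by −(z-row coeff of s3)·ratio = −(-2/13)·(37/4) = 37/26.
New z = 235/13 + (37/26) = 39/2.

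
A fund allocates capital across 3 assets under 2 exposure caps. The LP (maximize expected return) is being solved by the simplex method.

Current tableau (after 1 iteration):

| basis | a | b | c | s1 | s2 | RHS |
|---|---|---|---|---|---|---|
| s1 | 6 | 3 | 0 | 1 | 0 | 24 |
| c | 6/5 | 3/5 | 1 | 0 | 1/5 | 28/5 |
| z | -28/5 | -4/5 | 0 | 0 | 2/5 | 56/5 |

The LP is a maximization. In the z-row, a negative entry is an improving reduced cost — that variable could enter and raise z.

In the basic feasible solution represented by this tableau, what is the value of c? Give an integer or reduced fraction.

c is basic (row 2); its value is the RHS of that row: 28/5.

28/5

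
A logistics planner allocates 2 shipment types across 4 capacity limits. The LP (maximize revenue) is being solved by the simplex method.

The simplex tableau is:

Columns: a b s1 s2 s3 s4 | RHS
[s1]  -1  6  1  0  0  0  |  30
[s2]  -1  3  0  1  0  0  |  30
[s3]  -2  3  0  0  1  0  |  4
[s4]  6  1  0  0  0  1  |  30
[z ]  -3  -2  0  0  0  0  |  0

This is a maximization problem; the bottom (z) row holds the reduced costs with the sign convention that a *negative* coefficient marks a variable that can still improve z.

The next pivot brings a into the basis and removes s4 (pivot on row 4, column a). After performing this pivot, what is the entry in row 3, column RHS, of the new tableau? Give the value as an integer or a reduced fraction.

14

Pivot element is row 4, column a: 6.
Normalize row 4: new (row 4, RHS) = 30/6 = 5.
row 3 ← row 3 − (-2)·(new row 4): 4 − (-2)·5 = 14.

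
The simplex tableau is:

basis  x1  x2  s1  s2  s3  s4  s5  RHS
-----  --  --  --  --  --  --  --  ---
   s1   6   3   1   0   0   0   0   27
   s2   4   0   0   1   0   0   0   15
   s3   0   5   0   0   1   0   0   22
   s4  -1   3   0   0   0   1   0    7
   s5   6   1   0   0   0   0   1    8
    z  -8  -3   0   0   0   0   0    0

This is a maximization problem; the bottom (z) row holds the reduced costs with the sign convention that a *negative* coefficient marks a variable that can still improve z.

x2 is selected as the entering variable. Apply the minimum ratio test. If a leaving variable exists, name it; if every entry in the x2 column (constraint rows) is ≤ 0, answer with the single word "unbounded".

Ratios: row 1 (s1): 27/3 = 9; row 2 (s2): entry 0 ≤ 0, skip; row 3 (s3): 22/5 = 22/5; row 4 (s4): 7/3 = 7/3; row 5 (s5): 8/1 = 8.
Minimum ratio is in the s4 row, so s4 leaves.

s4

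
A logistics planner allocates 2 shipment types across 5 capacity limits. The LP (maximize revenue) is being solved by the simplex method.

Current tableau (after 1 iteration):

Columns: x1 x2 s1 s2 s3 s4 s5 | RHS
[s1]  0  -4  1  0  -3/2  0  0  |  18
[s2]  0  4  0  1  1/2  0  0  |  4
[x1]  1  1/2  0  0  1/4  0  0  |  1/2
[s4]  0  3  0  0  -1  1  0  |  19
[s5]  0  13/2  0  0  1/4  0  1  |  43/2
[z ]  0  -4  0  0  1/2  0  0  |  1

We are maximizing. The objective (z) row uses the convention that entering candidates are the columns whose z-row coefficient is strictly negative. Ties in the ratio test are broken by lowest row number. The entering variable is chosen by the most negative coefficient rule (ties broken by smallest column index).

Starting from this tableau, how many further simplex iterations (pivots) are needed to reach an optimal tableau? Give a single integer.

1

pivot: x2 in, s2 out → z = 5
No improving column remains; optimal.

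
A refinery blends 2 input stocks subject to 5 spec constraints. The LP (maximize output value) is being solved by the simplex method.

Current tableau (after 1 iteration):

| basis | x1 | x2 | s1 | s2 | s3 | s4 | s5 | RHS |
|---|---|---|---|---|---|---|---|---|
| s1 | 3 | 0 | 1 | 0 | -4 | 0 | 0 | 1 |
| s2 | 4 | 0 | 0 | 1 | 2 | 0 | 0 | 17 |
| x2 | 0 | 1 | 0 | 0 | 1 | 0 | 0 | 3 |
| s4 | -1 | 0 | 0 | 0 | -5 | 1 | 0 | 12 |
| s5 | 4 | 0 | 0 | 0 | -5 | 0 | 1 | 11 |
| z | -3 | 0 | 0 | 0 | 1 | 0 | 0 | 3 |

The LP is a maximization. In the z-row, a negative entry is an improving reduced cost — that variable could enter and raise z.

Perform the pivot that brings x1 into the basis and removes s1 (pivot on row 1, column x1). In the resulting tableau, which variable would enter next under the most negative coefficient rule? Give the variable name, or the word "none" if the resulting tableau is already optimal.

Pivot element 3. New z-row = old z-row − (-3)·(row 1/3).
Updated z-row coefficients: x1: 0, x2: 0, s1: 1, s2: 0, s3: -3, s4: 0, s5: 0.
The most negative is -3 in column s3, so s3 would enter next.

s3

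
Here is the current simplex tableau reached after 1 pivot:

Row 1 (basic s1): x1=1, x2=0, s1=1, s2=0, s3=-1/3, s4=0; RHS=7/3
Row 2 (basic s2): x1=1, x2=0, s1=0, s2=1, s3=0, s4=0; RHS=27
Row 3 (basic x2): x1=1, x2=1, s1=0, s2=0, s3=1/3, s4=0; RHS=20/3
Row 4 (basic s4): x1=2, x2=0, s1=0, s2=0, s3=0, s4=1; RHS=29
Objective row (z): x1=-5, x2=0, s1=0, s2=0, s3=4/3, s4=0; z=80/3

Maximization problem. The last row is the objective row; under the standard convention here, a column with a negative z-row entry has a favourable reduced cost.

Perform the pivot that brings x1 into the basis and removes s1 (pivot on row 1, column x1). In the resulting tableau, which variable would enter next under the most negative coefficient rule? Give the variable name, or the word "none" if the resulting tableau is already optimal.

s3

Pivot element 1. New z-row = old z-row − (-5)·(row 1/1).
Updated z-row coefficients: x1: 0, x2: 0, s1: 5, s2: 0, s3: -1/3, s4: 0.
The most negative is -1/3 in column s3, so s3 would enter next.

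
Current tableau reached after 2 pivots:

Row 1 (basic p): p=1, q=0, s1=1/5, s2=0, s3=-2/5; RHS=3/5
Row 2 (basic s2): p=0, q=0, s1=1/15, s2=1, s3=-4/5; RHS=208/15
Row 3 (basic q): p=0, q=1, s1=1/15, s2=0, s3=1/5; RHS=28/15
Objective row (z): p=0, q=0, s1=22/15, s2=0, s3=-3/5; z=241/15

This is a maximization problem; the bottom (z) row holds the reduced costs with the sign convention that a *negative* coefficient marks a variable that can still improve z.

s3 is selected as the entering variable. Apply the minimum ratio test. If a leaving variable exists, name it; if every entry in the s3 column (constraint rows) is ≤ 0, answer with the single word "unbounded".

Ratios: row 1 (p): entry -2/5 ≤ 0, skip; row 2 (s2): entry -4/5 ≤ 0, skip; row 3 (q): (28/15)/(1/5) = 28/3.
Minimum ratio is in the q row, so q leaves.

q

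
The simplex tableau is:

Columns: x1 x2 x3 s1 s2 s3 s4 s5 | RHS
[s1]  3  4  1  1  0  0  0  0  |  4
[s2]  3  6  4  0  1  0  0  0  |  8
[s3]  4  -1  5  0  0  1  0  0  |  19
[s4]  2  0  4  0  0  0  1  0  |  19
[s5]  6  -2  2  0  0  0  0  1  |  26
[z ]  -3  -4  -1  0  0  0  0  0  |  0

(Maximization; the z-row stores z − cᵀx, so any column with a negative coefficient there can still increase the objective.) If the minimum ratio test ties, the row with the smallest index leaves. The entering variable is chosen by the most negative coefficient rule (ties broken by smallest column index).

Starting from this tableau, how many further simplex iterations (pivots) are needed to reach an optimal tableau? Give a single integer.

1

pivot: x2 in, s1 out → z = 4
No improving column remains; optimal.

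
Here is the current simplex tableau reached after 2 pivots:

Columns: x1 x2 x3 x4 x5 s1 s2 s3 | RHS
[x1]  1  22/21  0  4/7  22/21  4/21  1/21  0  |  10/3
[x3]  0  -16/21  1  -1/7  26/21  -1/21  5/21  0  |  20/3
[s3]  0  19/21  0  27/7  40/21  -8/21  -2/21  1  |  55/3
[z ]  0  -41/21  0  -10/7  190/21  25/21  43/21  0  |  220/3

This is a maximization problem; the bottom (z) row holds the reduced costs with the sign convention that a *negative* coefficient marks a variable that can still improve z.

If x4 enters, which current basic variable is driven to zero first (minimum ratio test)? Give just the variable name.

s3

Ratios: row 1 (x1): (10/3)/(4/7) = 35/6; row 2 (x3): entry -1/7 ≤ 0, skip; row 3 (s3): (55/3)/(27/7) = 385/81.
Minimum ratio 385/81 is in the s3 row, so s3 leaves.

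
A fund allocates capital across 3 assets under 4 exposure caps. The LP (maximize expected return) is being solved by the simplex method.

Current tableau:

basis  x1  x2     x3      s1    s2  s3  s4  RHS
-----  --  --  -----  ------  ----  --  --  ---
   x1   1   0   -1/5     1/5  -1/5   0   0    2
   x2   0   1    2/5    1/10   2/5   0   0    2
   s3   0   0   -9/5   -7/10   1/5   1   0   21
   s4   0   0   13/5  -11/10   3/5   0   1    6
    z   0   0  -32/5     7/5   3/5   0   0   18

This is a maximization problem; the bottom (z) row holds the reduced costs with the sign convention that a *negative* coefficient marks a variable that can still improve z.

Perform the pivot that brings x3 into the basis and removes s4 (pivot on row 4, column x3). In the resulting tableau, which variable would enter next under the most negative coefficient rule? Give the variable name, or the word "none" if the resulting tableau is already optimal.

s1

Pivot element 13/5. New z-row = old z-row − (-32/5)·(row 4/(13/5)).
Updated z-row coefficients: x1: 0, x2: 0, x3: 0, s1: -17/13, s2: 27/13, s3: 0, s4: 32/13.
The most negative is -17/13 in column s1, so s1 would enter next.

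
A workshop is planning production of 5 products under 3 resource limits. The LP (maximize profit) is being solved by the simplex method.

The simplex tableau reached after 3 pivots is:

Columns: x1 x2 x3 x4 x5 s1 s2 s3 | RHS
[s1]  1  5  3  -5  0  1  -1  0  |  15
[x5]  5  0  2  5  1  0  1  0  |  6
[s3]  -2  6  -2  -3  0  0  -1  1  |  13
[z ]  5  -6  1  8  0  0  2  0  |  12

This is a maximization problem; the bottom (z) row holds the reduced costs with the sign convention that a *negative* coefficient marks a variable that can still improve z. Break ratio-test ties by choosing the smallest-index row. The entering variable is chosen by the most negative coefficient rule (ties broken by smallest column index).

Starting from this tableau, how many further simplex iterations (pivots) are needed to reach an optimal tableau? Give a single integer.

pivot: x2 in, s3 out → z = 25
pivot: x3 in, s1 out → z = 725/28
No improving column remains; optimal.

2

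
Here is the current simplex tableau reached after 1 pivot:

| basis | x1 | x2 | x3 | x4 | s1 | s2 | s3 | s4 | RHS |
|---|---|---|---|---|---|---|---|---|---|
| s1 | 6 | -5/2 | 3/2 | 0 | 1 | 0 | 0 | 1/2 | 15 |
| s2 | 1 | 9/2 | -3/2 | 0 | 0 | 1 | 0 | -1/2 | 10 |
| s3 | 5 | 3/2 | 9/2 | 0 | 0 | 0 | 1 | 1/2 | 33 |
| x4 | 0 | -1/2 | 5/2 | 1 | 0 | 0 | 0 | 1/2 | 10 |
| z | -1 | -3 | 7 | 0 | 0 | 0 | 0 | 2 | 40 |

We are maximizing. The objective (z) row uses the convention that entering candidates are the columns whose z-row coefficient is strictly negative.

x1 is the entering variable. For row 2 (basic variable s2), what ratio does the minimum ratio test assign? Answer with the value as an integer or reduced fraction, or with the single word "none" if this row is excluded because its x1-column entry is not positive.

10

Ratio = RHS / (x1 entry) = 10 / 1 = 10.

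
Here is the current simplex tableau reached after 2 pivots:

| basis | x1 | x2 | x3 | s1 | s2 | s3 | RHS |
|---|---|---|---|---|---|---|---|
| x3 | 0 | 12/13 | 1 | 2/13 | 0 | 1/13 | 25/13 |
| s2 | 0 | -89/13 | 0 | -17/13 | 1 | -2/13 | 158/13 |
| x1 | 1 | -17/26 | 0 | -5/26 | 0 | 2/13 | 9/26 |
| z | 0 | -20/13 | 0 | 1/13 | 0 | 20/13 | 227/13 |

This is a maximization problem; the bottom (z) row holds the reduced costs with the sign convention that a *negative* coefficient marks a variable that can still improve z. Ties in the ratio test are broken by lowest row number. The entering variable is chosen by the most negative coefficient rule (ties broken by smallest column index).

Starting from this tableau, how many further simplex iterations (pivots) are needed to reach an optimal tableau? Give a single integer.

pivot: x2 in, x3 out → z = 62/3
No improving column remains; optimal.

1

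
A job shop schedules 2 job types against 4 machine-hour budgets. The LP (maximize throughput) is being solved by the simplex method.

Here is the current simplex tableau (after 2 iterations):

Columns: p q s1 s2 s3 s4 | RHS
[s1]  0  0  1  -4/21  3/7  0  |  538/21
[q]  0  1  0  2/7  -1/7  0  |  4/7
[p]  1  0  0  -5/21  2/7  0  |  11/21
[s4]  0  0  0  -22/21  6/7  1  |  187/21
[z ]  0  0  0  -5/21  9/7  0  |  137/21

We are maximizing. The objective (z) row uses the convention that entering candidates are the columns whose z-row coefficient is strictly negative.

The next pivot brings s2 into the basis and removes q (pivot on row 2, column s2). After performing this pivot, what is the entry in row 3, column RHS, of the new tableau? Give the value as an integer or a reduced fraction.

1

Pivot element is row 2, column s2: 2/7.
Normalize row 2: new (row 2, RHS) = (4/7)/(2/7) = 2.
row 3 ← row 3 − (-5/21)·(new row 2): 11/21 − (-5/21)·2 = 1.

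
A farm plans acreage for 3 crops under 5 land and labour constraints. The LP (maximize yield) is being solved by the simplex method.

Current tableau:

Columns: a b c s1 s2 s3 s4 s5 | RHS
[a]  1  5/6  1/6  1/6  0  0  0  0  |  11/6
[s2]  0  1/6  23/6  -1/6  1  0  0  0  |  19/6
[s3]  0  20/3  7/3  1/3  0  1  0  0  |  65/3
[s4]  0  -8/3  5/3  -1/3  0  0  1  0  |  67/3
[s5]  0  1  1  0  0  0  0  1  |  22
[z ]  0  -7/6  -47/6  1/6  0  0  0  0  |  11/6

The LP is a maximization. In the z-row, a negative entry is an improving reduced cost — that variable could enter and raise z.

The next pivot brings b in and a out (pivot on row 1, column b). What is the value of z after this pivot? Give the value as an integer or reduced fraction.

Minimum ratio for b: (11/6)/(5/6) = 11/5.
z changes by −(z-row coeff of b)·ratio = −(-7/6)·(11/5) = 77/30.
New z = 11/6 + (77/30) = 22/5.

22/5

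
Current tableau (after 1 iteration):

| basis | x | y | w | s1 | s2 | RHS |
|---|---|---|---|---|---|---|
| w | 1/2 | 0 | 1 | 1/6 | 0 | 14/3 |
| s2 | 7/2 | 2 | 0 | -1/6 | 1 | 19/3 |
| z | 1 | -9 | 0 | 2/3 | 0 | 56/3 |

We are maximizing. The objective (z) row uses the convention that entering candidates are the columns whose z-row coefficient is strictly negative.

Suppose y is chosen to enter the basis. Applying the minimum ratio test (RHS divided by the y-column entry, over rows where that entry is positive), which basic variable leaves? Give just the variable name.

s2

Ratios: row 1 (w): entry 0 ≤ 0, skip; row 2 (s2): (19/3)/2 = 19/6.
Minimum ratio 19/6 is in the s2 row, so s2 leaves.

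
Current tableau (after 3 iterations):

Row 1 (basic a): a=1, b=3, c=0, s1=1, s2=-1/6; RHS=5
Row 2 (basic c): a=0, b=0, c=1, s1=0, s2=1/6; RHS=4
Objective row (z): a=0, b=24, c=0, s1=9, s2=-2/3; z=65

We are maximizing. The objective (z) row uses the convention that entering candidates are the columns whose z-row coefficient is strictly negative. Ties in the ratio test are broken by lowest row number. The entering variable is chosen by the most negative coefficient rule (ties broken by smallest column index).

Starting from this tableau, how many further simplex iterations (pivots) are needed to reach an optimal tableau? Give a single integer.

pivot: s2 in, c out → z = 81
No improving column remains; optimal.

1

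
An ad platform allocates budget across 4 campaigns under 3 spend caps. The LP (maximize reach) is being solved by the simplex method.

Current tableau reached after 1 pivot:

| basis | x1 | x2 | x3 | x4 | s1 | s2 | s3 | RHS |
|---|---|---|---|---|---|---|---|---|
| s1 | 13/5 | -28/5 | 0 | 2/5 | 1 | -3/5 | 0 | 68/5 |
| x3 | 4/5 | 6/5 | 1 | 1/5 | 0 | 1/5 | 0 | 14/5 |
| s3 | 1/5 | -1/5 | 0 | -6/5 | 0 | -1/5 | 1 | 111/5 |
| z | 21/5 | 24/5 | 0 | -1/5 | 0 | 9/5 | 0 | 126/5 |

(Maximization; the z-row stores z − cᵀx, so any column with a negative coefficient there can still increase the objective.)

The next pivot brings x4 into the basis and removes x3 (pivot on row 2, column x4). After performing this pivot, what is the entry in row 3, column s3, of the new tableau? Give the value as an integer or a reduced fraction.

1

Pivot element is row 2, column x4: 1/5.
Normalize row 2: new (row 2, s3) = 0/(1/5) = 0.
row 3 ← row 3 − (-6/5)·(new row 2): 1 − (-6/5)·0 = 1.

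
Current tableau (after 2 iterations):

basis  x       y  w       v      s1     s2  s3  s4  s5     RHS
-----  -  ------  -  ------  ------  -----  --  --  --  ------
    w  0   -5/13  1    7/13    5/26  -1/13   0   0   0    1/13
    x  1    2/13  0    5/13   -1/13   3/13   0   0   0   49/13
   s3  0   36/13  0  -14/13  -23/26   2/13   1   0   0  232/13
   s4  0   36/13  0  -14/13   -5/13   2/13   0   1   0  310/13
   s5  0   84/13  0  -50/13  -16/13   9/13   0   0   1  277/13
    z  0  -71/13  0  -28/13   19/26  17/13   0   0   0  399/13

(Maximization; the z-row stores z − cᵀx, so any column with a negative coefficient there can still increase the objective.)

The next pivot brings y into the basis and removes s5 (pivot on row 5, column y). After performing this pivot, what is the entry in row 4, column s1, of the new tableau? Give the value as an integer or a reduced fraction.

Pivot element is row 5, column y: 84/13.
Normalize row 5: new (row 5, s1) = (-16/13)/(84/13) = -4/21.
row 4 ← row 4 − (36/13)·(new row 5): -5/13 − (36/13)·(-4/21) = 1/7.

1/7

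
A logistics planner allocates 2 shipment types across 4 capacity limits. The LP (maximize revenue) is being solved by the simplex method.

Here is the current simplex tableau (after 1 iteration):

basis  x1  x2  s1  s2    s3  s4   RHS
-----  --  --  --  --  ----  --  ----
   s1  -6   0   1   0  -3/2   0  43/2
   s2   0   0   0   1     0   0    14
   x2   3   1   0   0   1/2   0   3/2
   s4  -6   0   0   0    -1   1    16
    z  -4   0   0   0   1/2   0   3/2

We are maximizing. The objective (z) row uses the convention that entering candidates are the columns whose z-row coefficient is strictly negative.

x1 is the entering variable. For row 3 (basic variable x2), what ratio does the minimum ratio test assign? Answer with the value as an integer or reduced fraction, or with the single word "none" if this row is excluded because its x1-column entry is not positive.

Ratio = RHS / (x1 entry) = (3/2) / 3 = 1/2.

1/2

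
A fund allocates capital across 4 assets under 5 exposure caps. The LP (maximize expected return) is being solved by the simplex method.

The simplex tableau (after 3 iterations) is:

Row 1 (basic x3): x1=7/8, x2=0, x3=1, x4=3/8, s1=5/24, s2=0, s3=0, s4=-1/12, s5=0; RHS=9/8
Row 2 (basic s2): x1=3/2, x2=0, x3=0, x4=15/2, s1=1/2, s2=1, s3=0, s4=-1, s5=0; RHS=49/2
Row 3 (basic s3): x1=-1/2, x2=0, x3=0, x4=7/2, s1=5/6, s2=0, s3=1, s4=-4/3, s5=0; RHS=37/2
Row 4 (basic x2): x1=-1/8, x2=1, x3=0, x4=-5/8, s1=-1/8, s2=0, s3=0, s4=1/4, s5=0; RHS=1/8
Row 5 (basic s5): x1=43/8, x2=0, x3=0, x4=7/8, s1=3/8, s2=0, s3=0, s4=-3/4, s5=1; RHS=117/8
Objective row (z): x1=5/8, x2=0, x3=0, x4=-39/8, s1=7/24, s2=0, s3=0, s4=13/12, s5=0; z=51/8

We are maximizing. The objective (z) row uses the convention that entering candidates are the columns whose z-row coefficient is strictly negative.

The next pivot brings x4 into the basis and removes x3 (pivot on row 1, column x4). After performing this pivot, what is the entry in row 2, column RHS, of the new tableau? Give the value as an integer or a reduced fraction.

2

Pivot element is row 1, column x4: 3/8.
Normalize row 1: new (row 1, RHS) = (9/8)/(3/8) = 3.
row 2 ← row 2 − (15/2)·(new row 1): 49/2 − (15/2)·3 = 2.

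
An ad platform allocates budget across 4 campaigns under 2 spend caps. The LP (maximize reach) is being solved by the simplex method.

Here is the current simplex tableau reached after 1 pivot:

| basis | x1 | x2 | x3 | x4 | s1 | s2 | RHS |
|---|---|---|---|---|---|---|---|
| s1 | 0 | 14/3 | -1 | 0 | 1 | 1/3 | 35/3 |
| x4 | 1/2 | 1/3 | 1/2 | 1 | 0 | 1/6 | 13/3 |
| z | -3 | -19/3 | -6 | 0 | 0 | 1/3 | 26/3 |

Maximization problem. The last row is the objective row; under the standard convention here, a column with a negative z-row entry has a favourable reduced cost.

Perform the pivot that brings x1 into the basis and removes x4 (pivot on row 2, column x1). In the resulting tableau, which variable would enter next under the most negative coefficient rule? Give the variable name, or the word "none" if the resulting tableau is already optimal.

x2

Pivot element 1/2. New z-row = old z-row − (-3)·(row 2/(1/2)).
Updated z-row coefficients: x1: 0, x2: -13/3, x3: -3, x4: 6, s1: 0, s2: 4/3.
The most negative is -13/3 in column x2, so x2 would enter next.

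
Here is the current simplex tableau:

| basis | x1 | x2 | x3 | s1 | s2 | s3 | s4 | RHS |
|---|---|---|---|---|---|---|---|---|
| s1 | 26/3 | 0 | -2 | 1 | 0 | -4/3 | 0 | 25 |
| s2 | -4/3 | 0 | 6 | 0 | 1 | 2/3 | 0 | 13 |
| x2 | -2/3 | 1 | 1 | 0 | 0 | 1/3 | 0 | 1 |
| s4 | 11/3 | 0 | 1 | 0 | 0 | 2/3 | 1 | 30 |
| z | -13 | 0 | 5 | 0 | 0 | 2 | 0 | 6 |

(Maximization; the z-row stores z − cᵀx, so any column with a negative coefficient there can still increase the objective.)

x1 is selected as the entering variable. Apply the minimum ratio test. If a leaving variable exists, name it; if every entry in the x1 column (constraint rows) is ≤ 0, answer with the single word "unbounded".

Ratios: row 1 (s1): 25/(26/3) = 75/26; row 2 (s2): entry -4/3 ≤ 0, skip; row 3 (x2): entry -2/3 ≤ 0, skip; row 4 (s4): 30/(11/3) = 90/11.
Minimum ratio is in the s1 row, so s1 leaves.

s1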